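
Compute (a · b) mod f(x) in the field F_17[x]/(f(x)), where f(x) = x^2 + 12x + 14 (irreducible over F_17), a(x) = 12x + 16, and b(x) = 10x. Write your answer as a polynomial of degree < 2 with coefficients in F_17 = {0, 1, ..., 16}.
a · b ≡ 12x + 3 (mod f(x))

Multiply in F_17[x]: a(x)·b(x) = (12x + 16)·(10x) = x^2 + 7x. This has degree ≥ 2, so divide by f(x) over F_17: x^2 + 7x = (1)·(x^2 + 12x + 14) + (12x + 3). Hence a·b ≡ 12x + 3 (mod f). (F_17[x]/(f) is a field with 17^2 = 289 elements since f is irreducible of degree 2.)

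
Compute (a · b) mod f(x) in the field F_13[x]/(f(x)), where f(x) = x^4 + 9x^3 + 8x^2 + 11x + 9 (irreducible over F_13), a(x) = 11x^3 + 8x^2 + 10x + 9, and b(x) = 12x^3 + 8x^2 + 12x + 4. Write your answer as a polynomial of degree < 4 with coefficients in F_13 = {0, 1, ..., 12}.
a · b ≡ 2x^2 + 10x + 5 (mod f(x))

Multiply in F_13[x]: a(x)·b(x) = (11x^3 + 8x^2 + 10x + 9)·(12x^3 + 8x^2 + 12x + 4) = 2x^6 + 2x^5 + 4x^4 + 3x^3 + 3x^2 + 5x + 10. This has degree ≥ 4, so divide by f(x) over F_13: 2x^6 + 2x^5 + 4x^4 + 3x^3 + 3x^2 + 5x + 10 = (2x^2 + 10x + 2)·(x^4 + 9x^3 + 8x^2 + 11x + 9) + (2x^2 + 10x + 5). Hence a·b ≡ 2x^2 + 10x + 5 (mod f). (F_13[x]/(f) is a field with 13^4 = 28561 elements since f is irreducible of degree 4.)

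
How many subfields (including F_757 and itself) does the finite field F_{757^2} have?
F_{757^2} has 2 subfields

The subfields of F_{p^n} are exactly the fields F_{p^d} for d | n (each is the fixed field of the unique index-d subgroup of Gal(F_{p^n}/F_p) ≅ Z/nZ). The divisors of n = 2 are {1, 2}, giving 2 subfields: F_{757^1}, F_{757^2}.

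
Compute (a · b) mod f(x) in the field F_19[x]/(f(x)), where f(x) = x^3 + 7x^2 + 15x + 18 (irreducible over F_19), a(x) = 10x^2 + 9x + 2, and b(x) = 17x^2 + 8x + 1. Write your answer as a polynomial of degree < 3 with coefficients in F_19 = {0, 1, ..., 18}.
a · b ≡ 9x^2 + 15x + 14 (mod f(x))

Multiply in F_19[x]: a(x)·b(x) = (10x^2 + 9x + 2)·(17x^2 + 8x + 1) = 18x^4 + 5x^3 + 2x^2 + 6x + 2. This has degree ≥ 3, so divide by f(x) over F_19: 18x^4 + 5x^3 + 2x^2 + 6x + 2 = (18x + 12)·(x^3 + 7x^2 + 15x + 18) + (9x^2 + 15x + 14). Hence a·b ≡ 9x^2 + 15x + 14 (mod f). (F_19[x]/(f) is a field with 19^3 = 6859 elements since f is irreducible of degree 3.)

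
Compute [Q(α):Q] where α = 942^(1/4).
[Q(α):Q] = 4

α is a root of x^4 - 942. By Eisenstein's criterion at the prime p = 2 (which divides the constant term 942 but p^2 = 4 does not, since 942 is squarefree), x^4 - 942 is irreducible over Q. Hence [Q(α):Q] = 4.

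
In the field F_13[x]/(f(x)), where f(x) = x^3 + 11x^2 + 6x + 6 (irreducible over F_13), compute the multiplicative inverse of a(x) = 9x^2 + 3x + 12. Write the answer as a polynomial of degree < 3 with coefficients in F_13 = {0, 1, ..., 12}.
a(x)^(-1) ≡ 6x^2 + 9x + 5 (mod f(x))

Since f is irreducible over F_13, F_13[x]/(f) is a field and a(x) ≠ 0 has an inverse. Apply the extended Euclidean algorithm to f(x) and a(x) in F_13[x]: f(x) = (3x + 6)·a(x) + (4x + 12);  a(x) = (12x + 7)·(4x + 12) + (6). The last nonzero remainder is the constant 6 = gcd(f, a) in F_13. Back-substituting through the division chain expresses 6 = s(x)·a(x) + t(x)·f(x) with s(x) ≡ 10x^2 + 2x + 4 (mod f), so (10x^2 + 2x + 4)·a(x) ≡ 6 (mod f). Multiplying by 6^(-1) ≡ 11 in F_13 gives a(x)^(-1) ≡ 11·(10x^2 + 2x + 4) ≡ 6x^2 + 9x + 5 (mod f). Check: (9x^2 + 3x + 12)·(6x^2 + 9x + 5) = 2x^4 + 8x^3 + x^2 + 6x + 8 ≡ 1 (mod x^3 + 11x^2 + 6x + 6).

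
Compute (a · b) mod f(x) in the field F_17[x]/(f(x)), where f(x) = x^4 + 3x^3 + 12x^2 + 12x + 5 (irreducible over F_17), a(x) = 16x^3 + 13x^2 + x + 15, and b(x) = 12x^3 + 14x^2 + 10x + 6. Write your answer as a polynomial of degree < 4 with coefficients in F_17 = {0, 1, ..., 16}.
a · b ≡ 15x^3 + 14x^2 + 4x + 15 (mod f(x))

Multiply in F_17[x]: a(x)·b(x) = (16x^3 + 13x^2 + x + 15)·(12x^3 + 14x^2 + 10x + 6) = 5x^6 + 6x^5 + 14x^4 + 12x^3 + 9x^2 + 3x + 5. This has degree ≥ 4, so divide by f(x) over F_17: 5x^6 + 6x^5 + 14x^4 + 12x^3 + 9x^2 + 3x + 5 = (5x^2 + 8x + 15)·(x^4 + 3x^3 + 12x^2 + 12x + 5) + (15x^3 + 14x^2 + 4x + 15). Hence a·b ≡ 15x^3 + 14x^2 + 4x + 15 (mod f). (F_17[x]/(f) is a field with 17^4 = 83521 elements since f is irreducible of degree 4.)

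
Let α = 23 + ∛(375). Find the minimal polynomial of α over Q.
m_α(x) = x^3 - 69x^2 + 1587x - 12542

Set β = α - 23 = ∛(375), so β^3 = 375. Then (α - 23)^3 - 375 = 0, i.e. α is a root of g(x) = (x - 23)^3 - 375 = x^3 - 69x^2 + 1587x - 12542. Since g(x) = h(x - 23) where h(x) = x^3 - 375, and h is irreducible over Q (because 375 is not a perfect cube, so h has no rational root, and a monic cubic with no rational root is irreducible), g is also irreducible (irreducibility is preserved under the substitution x → x - 23). Hence m_α(x) = x^3 - 69x^2 + 1587x - 12542.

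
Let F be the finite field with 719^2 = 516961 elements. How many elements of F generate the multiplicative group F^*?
There are φ(516960) = 137472 primitive elements

F_q^* is cyclic of order q - 1 = 516960. A cyclic group of order m has exactly φ(m) generators. Here m = 516960 = 2^5 · 3^2 · 5 · 359, so the number of primitive elements is φ(516960) = 137472.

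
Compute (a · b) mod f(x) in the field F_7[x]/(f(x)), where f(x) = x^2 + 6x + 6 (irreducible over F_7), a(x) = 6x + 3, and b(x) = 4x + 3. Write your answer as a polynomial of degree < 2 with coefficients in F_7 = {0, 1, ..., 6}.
a · b ≡ 5x + 5 (mod f(x))

Multiply in F_7[x]: a(x)·b(x) = (6x + 3)·(4x + 3) = 3x^2 + 2x + 2. This has degree ≥ 2, so divide by f(x) over F_7: 3x^2 + 2x + 2 = (3)·(x^2 + 6x + 6) + (5x + 5). Hence a·b ≡ 5x + 5 (mod f). (F_7[x]/(f) is a field with 7^2 = 49 elements since f is irreducible of degree 2.)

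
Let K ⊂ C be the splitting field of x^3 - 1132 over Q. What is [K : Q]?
[K : Q] = 6

The roots of x^3 - 1132 are ∛1132, ω∛1132, ω^2∛1132 where ω = e^(2πi/3) is a primitive cube root of unity, so K = Q(∛1132, ω). Now [Q(∛1132):Q] = 3 (since 1132 is not a perfect cube, x^3 - 1132 is irreducible) and [Q(ω):Q] = 2. Both 2 and 3 divide [K:Q], and [K:Q] ≤ 3·2 = 6, so [K:Q] = 6. (Equivalently: Q(∛1132) ⊂ R but ω ∉ R, so [K : Q(∛1132)] = 2.)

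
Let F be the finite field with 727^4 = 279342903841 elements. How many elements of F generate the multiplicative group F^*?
There are φ(279342903840) = 50412257280 primitive elements

F_q^* is cyclic of order q - 1 = 279342903840. A cyclic group of order m has exactly φ(m) generators. Here m = 279342903840 = 2^5 · 3 · 5 · 7 · 11^2 · 13 · 17 · 3109, so the number of primitive elements is φ(279342903840) = 50412257280.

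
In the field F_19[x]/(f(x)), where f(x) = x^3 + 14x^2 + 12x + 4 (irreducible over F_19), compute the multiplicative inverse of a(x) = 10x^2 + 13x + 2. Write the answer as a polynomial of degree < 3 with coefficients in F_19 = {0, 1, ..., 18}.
a(x)^(-1) ≡ x^2 + 6x + 9 (mod f(x))

Since f is irreducible over F_19, F_19[x]/(f) is a field and a(x) ≠ 0 has an inverse. Apply the extended Euclidean algorithm to f(x) and a(x) in F_19[x]: f(x) = (2x + 14)·a(x) + (16x + 14);  a(x) = (3x + 16)·(16x + 14) + (6). The last nonzero remainder is the constant 6 = gcd(f, a) in F_19. Back-substituting through the division chain expresses 6 = s(x)·a(x) + t(x)·f(x) with s(x) ≡ 6x^2 + 17x + 16 (mod f), so (6x^2 + 17x + 16)·a(x) ≡ 6 (mod f). Multiplying by 6^(-1) ≡ 16 in F_19 gives a(x)^(-1) ≡ 16·(6x^2 + 17x + 16) ≡ x^2 + 6x + 9 (mod f). Check: (10x^2 + 13x + 2)·(x^2 + 6x + 9) = 10x^4 + 16x^3 + 18x^2 + 15x + 18 ≡ 1 (mod x^3 + 14x^2 + 12x + 4).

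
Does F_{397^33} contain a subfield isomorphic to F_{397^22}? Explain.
No: F_{397^22} is not a subfield of F_{397^33}

F_{p^m} embeds in F_{p^n} iff m | n. Here 22 ∤ 33 (since 33 = 1·22 + 11 with remainder 11 ≠ 0), so F_{397^22} is not a subfield of F_{397^33}. Equivalently: if it were, the tower law would give 22 = [F_{397^22}:F_397] dividing [F_{397^33}:F_397] = 33, contradiction.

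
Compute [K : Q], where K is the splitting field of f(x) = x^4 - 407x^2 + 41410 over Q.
[K : Q] = 4

Solving the quadratic in x^2: x^2 = (407 ± √(407^2 - 4·41410))/2 = (407 ± √9)/2 = (407 ± 3)/2, giving x^2 = 202 or x^2 = 205. So f(x) = (x^2 - 202)(x^2 - 205) and the roots of f are ±√202, ±√205. Hence the splitting field is K = Q(√202, √205). Since 202 and 205 are distinct squarefree integers > 1, their product 41410 is not a perfect square, so √205 ∉ Q(√202). By the tower law [K:Q] = [Q(√202,√205):Q(√202)] · [Q(√202):Q] = 2 · 2 = 4.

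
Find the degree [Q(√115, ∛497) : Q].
[Q(√115, ∛497) : Q] = 6

Let L = Q(√115, ∛497). Since Q(√115) ⊂ L and [Q(√115):Q] = 2, the tower law gives 2 | [L:Q]. Likewise Q(∛497) ⊂ L with [Q(∛497):Q] = 3 (because 497 is not a perfect cube), so 3 | [L:Q]. As gcd(2,3) = 1, [L:Q] is divisible by 6. Conversely L is generated over Q by √115 and ∛497, so [L:Q] ≤ 2·3 = 6. Therefore [Q(√115, ∛497) : Q] = 6.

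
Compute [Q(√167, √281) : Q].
[Q(√167, √281) : Q] = 4

[Q(√167):Q] = 2 (min poly x^2 - 167, irreducible since 167 is squarefree > 1). For the top step, suppose √281 ∈ Q(√167), say √281 = c + d√167 with c, d ∈ Q. Squaring: 281 = c^2 + 167d^2 + 2cd√167. Since √167 ∉ Q this forces 2cd = 0. If d = 0 then √281 = c ∈ Q, contradicting 281 squarefree > 1. If c = 0 then 281 = 167d^2, so 167·281 = (167d)^2 is a perfect square in Q — but 167·281 = 46927 is not a perfect square (since 167 and 281 are distinct squarefree integers). Contradiction. Hence √281 ∉ Q(√167), so x^2 - 281 stays irreducible over Q(√167) and [Q(√167, √281) : Q(√167)] = 2. By the tower law, [Q(√167, √281) : Q] = 2 · 2 = 4.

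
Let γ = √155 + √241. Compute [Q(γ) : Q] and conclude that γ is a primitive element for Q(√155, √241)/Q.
[Q(γ) : Q] = 4 (equivalently, Q(γ) = Q(√155, √241))

Obviously Q(γ) ⊆ Q(√155, √241), and [Q(√155, √241):Q] = 4 (since 155, 241 are distinct squarefree integers > 1 with 37355 not a perfect square). To show equality we compute the minimal polynomial of γ. From γ = √155 + √241: γ^2 = 155 + 2√(37355) + 241 = 396 + 2√(37355), so γ^2 - 396 = 2√(37355); squaring, (γ^2 - 396)^2 = 4·37355, i.e. γ^4 - 792γ^2 + 156816 - 149420 = 0, i.e. γ^4 - 792γ^2 + 7396 = 0. So γ is a root of x^4 - 792x^2 + 7396. This polynomial is irreducible over Q: it has no rational root (each ±√155 ± √241 is irrational), and any factorization into two quadratics over Q would force √(37355) ∈ Q (pairing opposite roots) or √155, √241 ∈ Q (other pairings), all impossible. Hence [Q(γ):Q] = 4 = [Q(√155, √241):Q], so Q(γ) = Q(√155, √241).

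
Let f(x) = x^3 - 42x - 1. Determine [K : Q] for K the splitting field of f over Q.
[K : Q] = 6

By the rational root test, any rational root of the monic integer polynomial f(x) = x^3 - 42x - 1 must be an integer dividing the constant term -1, i.e. one of ±{1}. Evaluating: f(1) = -42, f(-1) = 40; none is 0, so f has no rational root and is therefore irreducible over Q (a cubic with no linear factor over a field is irreducible). For an irreducible cubic, the Galois group is A_3 or S_3 according as the discriminant disc(f) = -4a^3 - 27b^2 = -4·(-42)^3 - 27·(-1)^2 = 296325 is or is not a square in Q. Here disc(f) = 296325 is not a perfect square in Q, so the Galois group of f over Q is not contained in A_3 and must be all of S_3. The splitting field has degree |S_3| = 6 over Q, so [K : Q] = 6.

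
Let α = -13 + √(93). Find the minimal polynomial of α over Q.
m_α(x) = x^2 + 26x + 76

From α + 13 = √(93), squaring gives (α + 13)^2 = 93, i.e. α^2 + 26α + 169 = 93, so α^2 + 26α + 76 = 0. The discriminant of x^2 + 26x + 76 is (26)^2 - 4·(76) = 676 - 304 = 372, and 4·(93) is not a perfect square in Q since 93 is squarefree and ≠ 1. Hence x^2 + 26x + 76 is irreducible over Q and is the minimal polynomial of α.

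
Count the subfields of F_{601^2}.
F_{601^2} has 2 subfields

The subfields of F_{p^n} are exactly the fields F_{p^d} for d | n (each is the fixed field of the unique index-d subgroup of Gal(F_{p^n}/F_p) ≅ Z/nZ). The divisors of n = 2 are {1, 2}, giving 2 subfields: F_{601^1}, F_{601^2}.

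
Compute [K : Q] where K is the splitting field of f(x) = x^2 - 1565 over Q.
[K : Q] = 2

f(x) = x^2 - 1565 factors as (x - √1565)(x + √1565). The splitting field is K = Q(√1565). Since 1565 is squarefree and > 1, it is not a perfect square, so x^2 - 1565 is irreducible over Q and [Q(√1565) : Q] = 2. Hence [K : Q] = 2.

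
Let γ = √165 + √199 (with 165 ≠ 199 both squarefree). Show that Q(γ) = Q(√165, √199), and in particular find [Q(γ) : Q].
[Q(γ) : Q] = 4 (equivalently, Q(γ) = Q(√165, √199))

Obviously Q(γ) ⊆ Q(√165, √199), and [Q(√165, √199):Q] = 4 (since 165, 199 are distinct squarefree integers > 1 with 32835 not a perfect square). To show equality we compute the minimal polynomial of γ. From γ = √165 + √199: γ^2 = 165 + 2√(32835) + 199 = 364 + 2√(32835), so γ^2 - 364 = 2√(32835); squaring, (γ^2 - 364)^2 = 4·32835, i.e. γ^4 - 728γ^2 + 132496 - 131340 = 0, i.e. γ^4 - 728γ^2 + 1156 = 0. So γ is a root of x^4 - 728x^2 + 1156. This polynomial is irreducible over Q: it has no rational root (each ±√165 ± √199 is irrational), and any factorization into two quadratics over Q would force √(32835) ∈ Q (pairing opposite roots) or √165, √199 ∈ Q (other pairings), all impossible. Hence [Q(γ):Q] = 4 = [Q(√165, √199):Q], so Q(γ) = Q(√165, √199).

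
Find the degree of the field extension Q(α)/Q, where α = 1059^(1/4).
[Q(α):Q] = 4

α is a root of x^4 - 1059. By Eisenstein's criterion at the prime p = 3 (which divides the constant term 1059 but p^2 = 9 does not, since 1059 is squarefree), x^4 - 1059 is irreducible over Q. Hence [Q(α):Q] = 4.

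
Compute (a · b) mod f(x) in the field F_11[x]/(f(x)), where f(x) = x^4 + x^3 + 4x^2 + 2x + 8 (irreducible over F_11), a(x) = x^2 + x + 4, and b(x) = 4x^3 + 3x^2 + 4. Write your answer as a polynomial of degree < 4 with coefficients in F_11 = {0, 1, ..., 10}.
a · b ≡ 7x^2 + 10x + 3 (mod f(x))

Multiply in F_11[x]: a(x)·b(x) = (x^2 + x + 4)·(4x^3 + 3x^2 + 4) = 4x^5 + 7x^4 + 8x^3 + 5x^2 + 4x + 5. This has degree ≥ 4, so divide by f(x) over F_11: 4x^5 + 7x^4 + 8x^3 + 5x^2 + 4x + 5 = (4x + 3)·(x^4 + x^3 + 4x^2 + 2x + 8) + (7x^2 + 10x + 3). Hence a·b ≡ 7x^2 + 10x + 3 (mod f). (F_11[x]/(f) is a field with 11^4 = 14641 elements since f is irreducible of degree 4.)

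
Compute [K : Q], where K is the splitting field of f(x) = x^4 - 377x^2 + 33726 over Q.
[K : Q] = 4

Solving the quadratic in x^2: x^2 = (377 ± √(377^2 - 4·33726))/2 = (377 ± √7225)/2 = (377 ± 85)/2, giving x^2 = 231 or x^2 = 146. So f(x) = (x^2 - 231)(x^2 - 146) and the roots of f are ±√231, ±√146. Hence the splitting field is K = Q(√231, √146). Since 231 and 146 are distinct squarefree integers > 1, their product 33726 is not a perfect square, so √146 ∉ Q(√231). By the tower law [K:Q] = [Q(√231,√146):Q(√231)] · [Q(√231):Q] = 2 · 2 = 4.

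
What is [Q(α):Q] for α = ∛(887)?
[Q(α):Q] = 3

The minimal polynomial of α is x^3 - 887, irreducible over Q since 887 is not a perfect cube (so x^3 - 887 has no rational root). Hence [Q(α):Q] = deg(m_α) = 3.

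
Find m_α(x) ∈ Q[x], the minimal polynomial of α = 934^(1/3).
m_α(x) = x^3 - 934

α satisfies α^3 = 934, so x^3 - 934 annihilates α. By the rational root test, a rational root p/q (in lowest terms) of x^3 - 934 would satisfy p^3 = 934 q^3, forcing q = 1 and p^3 = 934; but 934 is not a perfect cube, contradiction. A monic cubic over Q with no rational root is irreducible (any nontrivial factorization would include a linear factor). Hence x^3 - 934 is the minimal polynomial of α, and in particular [Q(α):Q] = 3.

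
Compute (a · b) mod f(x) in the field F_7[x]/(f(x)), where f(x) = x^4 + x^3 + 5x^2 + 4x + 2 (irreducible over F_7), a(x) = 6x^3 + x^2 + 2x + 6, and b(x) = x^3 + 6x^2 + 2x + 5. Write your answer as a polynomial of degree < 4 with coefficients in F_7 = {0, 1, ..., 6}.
a · b ≡ 3x^3 + 2x^2 + 5x (mod f(x))

Multiply in F_7[x]: a(x)·b(x) = (6x^3 + x^2 + 2x + 6)·(x^3 + 6x^2 + 2x + 5) = 6x^6 + 2x^5 + 6x^4 + x^3 + 3x^2 + x + 2. This has degree ≥ 4, so divide by f(x) over F_7: 6x^6 + 2x^5 + 6x^4 + x^3 + 3x^2 + x + 2 = (6x^2 + 3x + 1)·(x^4 + x^3 + 5x^2 + 4x + 2) + (3x^3 + 2x^2 + 5x). Hence a·b ≡ 3x^3 + 2x^2 + 5x (mod f). (F_7[x]/(f) is a field with 7^4 = 2401 elements since f is irreducible of degree 4.)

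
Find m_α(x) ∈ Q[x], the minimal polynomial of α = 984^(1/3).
m_α(x) = x^3 - 984

α satisfies α^3 = 984, so x^3 - 984 annihilates α. By the rational root test, a rational root p/q (in lowest terms) of x^3 - 984 would satisfy p^3 = 984 q^3, forcing q = 1 and p^3 = 984; but 984 is not a perfect cube, contradiction. A monic cubic over Q with no rational root is irreducible (any nontrivial factorization would include a linear factor). Hence x^3 - 984 is the minimal polynomial of α, and in particular [Q(α):Q] = 3.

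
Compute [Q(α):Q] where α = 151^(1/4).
[Q(α):Q] = 4

α is a root of x^4 - 151. By Eisenstein's criterion at the prime p = 151 (which divides the constant term 151 but p^2 = 22801 does not, since 151 is squarefree), x^4 - 151 is irreducible over Q. Hence [Q(α):Q] = 4.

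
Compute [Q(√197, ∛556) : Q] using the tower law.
[Q(√197, ∛556) : Q] = 6

Let L = Q(√197, ∛556). Since Q(√197) ⊂ L and [Q(√197):Q] = 2, the tower law gives 2 | [L:Q]. Likewise Q(∛556) ⊂ L with [Q(∛556):Q] = 3 (because 556 is not a perfect cube), so 3 | [L:Q]. As gcd(2,3) = 1, [L:Q] is divisible by 6. Conversely L is generated over Q by √197 and ∛556, so [L:Q] ≤ 2·3 = 6. Therefore [Q(√197, ∛556) : Q] = 6.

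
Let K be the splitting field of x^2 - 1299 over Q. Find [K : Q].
[K : Q] = 2

f(x) = x^2 - 1299 factors as (x - √1299)(x + √1299). The splitting field is K = Q(√1299). Since 1299 is squarefree and > 1, it is not a perfect square, so x^2 - 1299 is irreducible over Q and [Q(√1299) : Q] = 2. Hence [K : Q] = 2.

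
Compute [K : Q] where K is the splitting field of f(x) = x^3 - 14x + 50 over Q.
[K : Q] = 6

By the rational root test, any rational root of the monic integer polynomial f(x) = x^3 - 14x + 50 must be an integer dividing the constant term 50, i.e. one of ±{1, 2, 5, 10, 25, 50}. Evaluating: f(1) = 37, f(-1) = 63, f(2) = 30, f(-2) = 70, f(5) = 105, f(-5) = -5, f(10) = 910, f(-10) = -810, f(25) = 15325, f(-25) = -15225, f(50) = 124350, f(-50) = -124250; none is 0, so f has no rational root and is therefore irreducible over Q (a cubic with no linear factor over a field is irreducible). For an irreducible cubic, the Galois group is A_3 or S_3 according as the discriminant disc(f) = -4a^3 - 27b^2 = -4·(-14)^3 - 27·(50)^2 = -56524 is or is not a square in Q. Here disc(f) = -56524 is not a perfect square in Q, so the Galois group of f over Q is not contained in A_3 and must be all of S_3. The splitting field has degree |S_3| = 6 over Q, so [K : Q] = 6.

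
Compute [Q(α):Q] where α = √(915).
[Q(α):Q] = 2

[Q(α):Q] equals the degree of the minimal polynomial of α. Here α^2 = 915 and x^2 - 915 is irreducible (d = 915 is squarefree, ≠ 1, hence not a square), so deg(m_α) = 2. Thus [Q(α):Q] = 2.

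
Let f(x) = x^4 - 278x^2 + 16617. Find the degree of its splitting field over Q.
[K : Q] = 4

Solving the quadratic in x^2: x^2 = (278 ± √(278^2 - 4·16617))/2 = (278 ± √10816)/2 = (278 ± 104)/2, giving x^2 = 191 or x^2 = 87. So f(x) = (x^2 - 191)(x^2 - 87) and the roots of f are ±√191, ±√87. Hence the splitting field is K = Q(√191, √87). Since 191 and 87 are distinct squarefree integers > 1, their product 16617 is not a perfect square, so √87 ∉ Q(√191). By the tower law [K:Q] = [Q(√191,√87):Q(√191)] · [Q(√191):Q] = 2 · 2 = 4.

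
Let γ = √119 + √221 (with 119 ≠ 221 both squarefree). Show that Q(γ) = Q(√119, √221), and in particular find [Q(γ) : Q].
[Q(γ) : Q] = 4 (equivalently, Q(γ) = Q(√119, √221))

Obviously Q(γ) ⊆ Q(√119, √221), and [Q(√119, √221):Q] = 4 (since 119, 221 are distinct squarefree integers > 1 with 26299 not a perfect square). To show equality we compute the minimal polynomial of γ. From γ = √119 + √221: γ^2 = 119 + 2√(26299) + 221 = 340 + 2√(26299), so γ^2 - 340 = 2√(26299); squaring, (γ^2 - 340)^2 = 4·26299, i.e. γ^4 - 680γ^2 + 115600 - 105196 = 0, i.e. γ^4 - 680γ^2 + 10404 = 0. So γ is a root of x^4 - 680x^2 + 10404. This polynomial is irreducible over Q: it has no rational root (each ±√119 ± √221 is irrational), and any factorization into two quadratics over Q would force √(26299) ∈ Q (pairing opposite roots) or √119, √221 ∈ Q (other pairings), all impossible. Hence [Q(γ):Q] = 4 = [Q(√119, √221):Q], so Q(γ) = Q(√119, √221).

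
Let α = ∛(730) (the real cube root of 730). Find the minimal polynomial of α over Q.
m_α(x) = x^3 - 730

α satisfies α^3 = 730, so x^3 - 730 annihilates α. By the rational root test, a rational root p/q (in lowest terms) of x^3 - 730 would satisfy p^3 = 730 q^3, forcing q = 1 and p^3 = 730; but 730 is not a perfect cube, contradiction. A monic cubic over Q with no rational root is irreducible (any nontrivial factorization would include a linear factor). Hence x^3 - 730 is the minimal polynomial of α, and in particular [Q(α):Q] = 3.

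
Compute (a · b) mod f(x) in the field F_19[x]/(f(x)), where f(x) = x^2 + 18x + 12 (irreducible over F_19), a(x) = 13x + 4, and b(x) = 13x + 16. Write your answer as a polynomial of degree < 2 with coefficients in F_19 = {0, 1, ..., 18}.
a · b ≡ 11x + 12 (mod f(x))

Multiply in F_19[x]: a(x)·b(x) = (13x + 4)·(13x + 16) = 17x^2 + 13x + 7. This has degree ≥ 2, so divide by f(x) over F_19: 17x^2 + 13x + 7 = (17)·(x^2 + 18x + 12) + (11x + 12). Hence a·b ≡ 11x + 12 (mod f). (F_19[x]/(f) is a field with 19^2 = 361 elements since f is irreducible of degree 2.)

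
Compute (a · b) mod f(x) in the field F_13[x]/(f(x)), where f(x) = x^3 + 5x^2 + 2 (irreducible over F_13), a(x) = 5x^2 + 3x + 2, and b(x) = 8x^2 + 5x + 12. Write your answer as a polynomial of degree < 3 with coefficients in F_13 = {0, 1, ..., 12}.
a · b ≡ x^2 + 5x + 1 (mod f(x))

Multiply in F_13[x]: a(x)·b(x) = (5x^2 + 3x + 2)·(8x^2 + 5x + 12) = x^4 + 10x^3 + 7x + 11. This has degree ≥ 3, so divide by f(x) over F_13: x^4 + 10x^3 + 7x + 11 = (x + 5)·(x^3 + 5x^2 + 2) + (x^2 + 5x + 1). Hence a·b ≡ x^2 + 5x + 1 (mod f). (F_13[x]/(f) is a field with 13^3 = 2197 elements since f is irreducible of degree 3.)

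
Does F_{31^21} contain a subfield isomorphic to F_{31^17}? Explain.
No: F_{31^17} is not a subfield of F_{31^21}

F_{p^m} embeds in F_{p^n} iff m | n. Here 17 ∤ 21 (since 21 = 1·17 + 4 with remainder 4 ≠ 0), so F_{31^17} is not a subfield of F_{31^21}. Equivalently: if it were, the tower law would give 17 = [F_{31^17}:F_31] dividing [F_{31^21}:F_31] = 21, contradiction.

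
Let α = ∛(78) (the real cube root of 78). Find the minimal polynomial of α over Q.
m_α(x) = x^3 - 78

α satisfies α^3 = 78, so x^3 - 78 annihilates α. By the rational root test, a rational root p/q (in lowest terms) of x^3 - 78 would satisfy p^3 = 78 q^3, forcing q = 1 and p^3 = 78; but 78 is not a perfect cube, contradiction. A monic cubic over Q with no rational root is irreducible (any nontrivial factorization would include a linear factor). Hence x^3 - 78 is the minimal polynomial of α, and in particular [Q(α):Q] = 3.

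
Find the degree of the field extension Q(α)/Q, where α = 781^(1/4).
[Q(α):Q] = 4

α is a root of x^4 - 781. By Eisenstein's criterion at the prime p = 11 (which divides the constant term 781 but p^2 = 121 does not, since 781 is squarefree), x^4 - 781 is irreducible over Q. Hence [Q(α):Q] = 4.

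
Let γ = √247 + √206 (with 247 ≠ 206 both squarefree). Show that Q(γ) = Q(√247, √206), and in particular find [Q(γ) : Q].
[Q(γ) : Q] = 4 (equivalently, Q(γ) = Q(√247, √206))

Obviously Q(γ) ⊆ Q(√247, √206), and [Q(√247, √206):Q] = 4 (since 247, 206 are distinct squarefree integers > 1 with 50882 not a perfect square). To show equality we compute the minimal polynomial of γ. From γ = √247 + √206: γ^2 = 247 + 2√(50882) + 206 = 453 + 2√(50882), so γ^2 - 453 = 2√(50882); squaring, (γ^2 - 453)^2 = 4·50882, i.e. γ^4 - 906γ^2 + 205209 - 203528 = 0, i.e. γ^4 - 906γ^2 + 1681 = 0. So γ is a root of x^4 - 906x^2 + 1681. This polynomial is irreducible over Q: it has no rational root (each ±√247 ± √206 is irrational), and any factorization into two quadratics over Q would force √(50882) ∈ Q (pairing opposite roots) or √247, √206 ∈ Q (other pairings), all impossible. Hence [Q(γ):Q] = 4 = [Q(√247, √206):Q], so Q(γ) = Q(√247, √206).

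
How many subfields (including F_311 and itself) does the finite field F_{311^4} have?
F_{311^4} has 3 subfields

The subfields of F_{p^n} are exactly the fields F_{p^d} for d | n (each is the fixed field of the unique index-d subgroup of Gal(F_{p^n}/F_p) ≅ Z/nZ). The divisors of n = 4 are {1, 2, 4}, giving 3 subfields: F_{311^1}, F_{311^2}, F_{311^4}.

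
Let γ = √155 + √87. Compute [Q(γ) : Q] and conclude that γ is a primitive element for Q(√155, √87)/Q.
[Q(γ) : Q] = 4 (equivalently, Q(γ) = Q(√155, √87))

Obviously Q(γ) ⊆ Q(√155, √87), and [Q(√155, √87):Q] = 4 (since 155, 87 are distinct squarefree integers > 1 with 13485 not a perfect square). To show equality we compute the minimal polynomial of γ. From γ = √155 + √87: γ^2 = 155 + 2√(13485) + 87 = 242 + 2√(13485), so γ^2 - 242 = 2√(13485); squaring, (γ^2 - 242)^2 = 4·13485, i.e. γ^4 - 484γ^2 + 58564 - 53940 = 0, i.e. γ^4 - 484γ^2 + 4624 = 0. So γ is a root of x^4 - 484x^2 + 4624. This polynomial is irreducible over Q: it has no rational root (each ±√155 ± √87 is irrational), and any factorization into two quadratics over Q would force √(13485) ∈ Q (pairing opposite roots) or √155, √87 ∈ Q (other pairings), all impossible. Hence [Q(γ):Q] = 4 = [Q(√155, √87):Q], so Q(γ) = Q(√155, √87).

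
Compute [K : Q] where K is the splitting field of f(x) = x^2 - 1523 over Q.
[K : Q] = 2

f(x) = x^2 - 1523 factors as (x - √1523)(x + √1523). The splitting field is K = Q(√1523). Since 1523 is squarefree and > 1, it is not a perfect square, so x^2 - 1523 is irreducible over Q and [Q(√1523) : Q] = 2. Hence [K : Q] = 2.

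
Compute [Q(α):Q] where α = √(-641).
[Q(α):Q] = 2

[Q(α):Q] equals the degree of the minimal polynomial of α. Here α^2 = -641 and x^2 + 641 is irreducible (d = -641 is squarefree, ≠ 1, hence not a square), so deg(m_α) = 2. Thus [Q(α):Q] = 2.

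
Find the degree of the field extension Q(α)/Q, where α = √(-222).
[Q(α):Q] = 2

[Q(α):Q] equals the degree of the minimal polynomial of α. Here α^2 = -222 and x^2 + 222 is irreducible (d = -222 is squarefree, ≠ 1, hence not a square), so deg(m_α) = 2. Thus [Q(α):Q] = 2.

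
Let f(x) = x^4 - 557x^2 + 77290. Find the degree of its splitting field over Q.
[K : Q] = 4

Solving the quadratic in x^2: x^2 = (557 ± √(557^2 - 4·77290))/2 = (557 ± √1089)/2 = (557 ± 33)/2, giving x^2 = 295 or x^2 = 262. So f(x) = (x^2 - 295)(x^2 - 262) and the roots of f are ±√295, ±√262. Hence the splitting field is K = Q(√295, √262). Since 295 and 262 are distinct squarefree integers > 1, their product 77290 is not a perfect square, so √262 ∉ Q(√295). By the tower law [K:Q] = [Q(√295,√262):Q(√295)] · [Q(√295):Q] = 2 · 2 = 4.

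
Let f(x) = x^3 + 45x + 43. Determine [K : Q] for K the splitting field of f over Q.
[K : Q] = 6

By the rational root test, any rational root of the monic integer polynomial f(x) = x^3 + 45x + 43 must be an integer dividing the constant term 43, i.e. one of ±{1, 43}. Evaluating: f(1) = 89, f(-1) = -3, f(43) = 81485, f(-43) = -81399; none is 0, so f has no rational root and is therefore irreducible over Q (a cubic with no linear factor over a field is irreducible). For an irreducible cubic, the Galois group is A_3 or S_3 according as the discriminant disc(f) = -4a^3 - 27b^2 = -4·(45)^3 - 27·(43)^2 = -414423 is or is not a square in Q. Here disc(f) = -414423 is not a perfect square in Q, so the Galois group of f over Q is not contained in A_3 and must be all of S_3. The splitting field has degree |S_3| = 6 over Q, so [K : Q] = 6.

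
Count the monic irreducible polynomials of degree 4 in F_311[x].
There are 2338713780 monic irreducible polynomials of degree 4 over F_311

Each element of F_{311^4} that lies in no proper subfield is a root of exactly one monic irreducible of degree 4 over F_311, and each such polynomial has 4 distinct roots in F_{311^4}. By Möbius inversion the count is N_311(4) = (1/4) Σ_{d|4} μ(4/d) · 311^d = (1/4)(μ(4)·311^1 + μ(2)·311^2 + μ(1)·311^4) = 9354855120/4 = 2338713780.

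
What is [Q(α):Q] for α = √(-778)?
[Q(α):Q] = 2

[Q(α):Q] equals the degree of the minimal polynomial of α. Here α^2 = -778 and x^2 + 778 is irreducible (d = -778 is squarefree, ≠ 1, hence not a square), so deg(m_α) = 2. Thus [Q(α):Q] = 2.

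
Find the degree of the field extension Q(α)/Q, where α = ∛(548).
[Q(α):Q] = 3

The minimal polynomial of α is x^3 - 548, irreducible over Q since 548 is not a perfect cube (so x^3 - 548 has no rational root). Hence [Q(α):Q] = deg(m_α) = 3.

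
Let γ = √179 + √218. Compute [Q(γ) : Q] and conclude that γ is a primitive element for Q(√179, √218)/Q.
[Q(γ) : Q] = 4 (equivalently, Q(γ) = Q(√179, √218))

Obviously Q(γ) ⊆ Q(√179, √218), and [Q(√179, √218):Q] = 4 (since 179, 218 are distinct squarefree integers > 1 with 39022 not a perfect square). To show equality we compute the minimal polynomial of γ. From γ = √179 + √218: γ^2 = 179 + 2√(39022) + 218 = 397 + 2√(39022), so γ^2 - 397 = 2√(39022); squaring, (γ^2 - 397)^2 = 4·39022, i.e. γ^4 - 794γ^2 + 157609 - 156088 = 0, i.e. γ^4 - 794γ^2 + 1521 = 0. So γ is a root of x^4 - 794x^2 + 1521. This polynomial is irreducible over Q: it has no rational root (each ±√179 ± √218 is irrational), and any factorization into two quadratics over Q would force √(39022) ∈ Q (pairing opposite roots) or √179, √218 ∈ Q (other pairings), all impossible. Hence [Q(γ):Q] = 4 = [Q(√179, √218):Q], so Q(γ) = Q(√179, √218).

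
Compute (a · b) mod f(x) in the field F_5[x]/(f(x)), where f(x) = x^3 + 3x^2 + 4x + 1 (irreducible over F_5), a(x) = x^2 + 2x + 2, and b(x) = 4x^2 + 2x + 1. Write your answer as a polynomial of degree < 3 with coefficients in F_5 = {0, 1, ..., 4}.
a · b ≡ 3x^2 + 4 (mod f(x))

Multiply in F_5[x]: a(x)·b(x) = (x^2 + 2x + 2)·(4x^2 + 2x + 1) = 4x^4 + 3x^2 + x + 2. This has degree ≥ 3, so divide by f(x) over F_5: 4x^4 + 3x^2 + x + 2 = (4x + 3)·(x^3 + 3x^2 + 4x + 1) + (3x^2 + 4). Hence a·b ≡ 3x^2 + 4 (mod f). (F_5[x]/(f) is a field with 5^3 = 125 elements since f is irreducible of degree 3.)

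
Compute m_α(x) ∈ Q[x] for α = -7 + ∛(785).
m_α(x) = x^3 + 21x^2 + 147x - 442

Set β = α + 7 = ∛(785), so β^3 = 785. Then (α + 7)^3 - 785 = 0, i.e. α is a root of g(x) = (x + 7)^3 - 785 = x^3 + 21x^2 + 147x - 442. Since g(x) = h(x + 7) where h(x) = x^3 - 785, and h is irreducible over Q (because 785 is not a perfect cube, so h has no rational root, and a monic cubic with no rational root is irreducible), g is also irreducible (irreducibility is preserved under the substitution x → x + 7). Hence m_α(x) = x^3 + 21x^2 + 147x - 442.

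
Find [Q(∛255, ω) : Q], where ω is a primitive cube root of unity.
[Q(∛255, ω) : Q] = 6

[Q(∛255):Q] = 3 (min poly x^3 - 255, irreducible since 255 is not a perfect cube). [Q(ω):Q] = 2 (min poly x^2 + x + 1). Since Q(∛255) ⊂ R and ω ∉ R, we have ω ∉ Q(∛255), so x^2 + x + 1 remains irreducible over Q(∛255) and [Q(∛255, ω) : Q(∛255)] = 2. By the tower law, [Q(∛255, ω) : Q] = 3 · 2 = 6. (In fact Q(∛255, ω) is the splitting field of x^3 - 255 over Q.)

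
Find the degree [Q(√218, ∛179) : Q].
[Q(√218, ∛179) : Q] = 6

Let L = Q(√218, ∛179). Since Q(√218) ⊂ L and [Q(√218):Q] = 2, the tower law gives 2 | [L:Q]. Likewise Q(∛179) ⊂ L with [Q(∛179):Q] = 3 (because 179 is not a perfect cube), so 3 | [L:Q]. As gcd(2,3) = 1, [L:Q] is divisible by 6. Conversely L is generated over Q by √218 and ∛179, so [L:Q] ≤ 2·3 = 6. Therefore [Q(√218, ∛179) : Q] = 6.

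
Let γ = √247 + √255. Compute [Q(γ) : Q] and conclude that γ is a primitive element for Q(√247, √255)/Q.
[Q(γ) : Q] = 4 (equivalently, Q(γ) = Q(√247, √255))

Obviously Q(γ) ⊆ Q(√247, √255), and [Q(√247, √255):Q] = 4 (since 247, 255 are distinct squarefree integers > 1 with 62985 not a perfect square). To show equality we compute the minimal polynomial of γ. From γ = √247 + √255: γ^2 = 247 + 2√(62985) + 255 = 502 + 2√(62985), so γ^2 - 502 = 2√(62985); squaring, (γ^2 - 502)^2 = 4·62985, i.e. γ^4 - 1004γ^2 + 252004 - 251940 = 0, i.e. γ^4 - 1004γ^2 + 64 = 0. So γ is a root of x^4 - 1004x^2 + 64. This polynomial is irreducible over Q: it has no rational root (each ±√247 ± √255 is irrational), and any factorization into two quadratics over Q would force √(62985) ∈ Q (pairing opposite roots) or √247, √255 ∈ Q (other pairings), all impossible. Hence [Q(γ):Q] = 4 = [Q(√247, √255):Q], so Q(γ) = Q(√247, √255).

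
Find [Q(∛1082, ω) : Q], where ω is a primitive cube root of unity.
[Q(∛1082, ω) : Q] = 6

[Q(∛1082):Q] = 3 (min poly x^3 - 1082, irreducible since 1082 is not a perfect cube). [Q(ω):Q] = 2 (min poly x^2 + x + 1). Since Q(∛1082) ⊂ R and ω ∉ R, we have ω ∉ Q(∛1082), so x^2 + x + 1 remains irreducible over Q(∛1082) and [Q(∛1082, ω) : Q(∛1082)] = 2. By the tower law, [Q(∛1082, ω) : Q] = 3 · 2 = 6. (In fact Q(∛1082, ω) is the splitting field of x^3 - 1082 over Q.)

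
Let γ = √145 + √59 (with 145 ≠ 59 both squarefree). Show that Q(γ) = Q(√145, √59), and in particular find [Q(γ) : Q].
[Q(γ) : Q] = 4 (equivalently, Q(γ) = Q(√145, √59))

Obviously Q(γ) ⊆ Q(√145, √59), and [Q(√145, √59):Q] = 4 (since 145, 59 are distinct squarefree integers > 1 with 8555 not a perfect square). To show equality we compute the minimal polynomial of γ. From γ = √145 + √59: γ^2 = 145 + 2√(8555) + 59 = 204 + 2√(8555), so γ^2 - 204 = 2√(8555); squaring, (γ^2 - 204)^2 = 4·8555, i.e. γ^4 - 408γ^2 + 41616 - 34220 = 0, i.e. γ^4 - 408γ^2 + 7396 = 0. So γ is a root of x^4 - 408x^2 + 7396. This polynomial is irreducible over Q: it has no rational root (each ±√145 ± √59 is irrational), and any factorization into two quadratics over Q would force √(8555) ∈ Q (pairing opposite roots) or √145, √59 ∈ Q (other pairings), all impossible. Hence [Q(γ):Q] = 4 = [Q(√145, √59):Q], so Q(γ) = Q(√145, √59).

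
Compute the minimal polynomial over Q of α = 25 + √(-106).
m_α(x) = x^2 - 50x + 731

From α - 25 = √(-106), squaring gives (α - 25)^2 = -106, i.e. α^2 - 50α + 625 = -106, so α^2 - 50α + 731 = 0. The discriminant of x^2 - 50x + 731 is (-50)^2 - 4·(731) = 2500 - 2924 = -424, and 4·(-106) is not a perfect square in Q since -106 is squarefree and ≠ 1. Hence x^2 - 50x + 731 is irreducible over Q and is the minimal polynomial of α.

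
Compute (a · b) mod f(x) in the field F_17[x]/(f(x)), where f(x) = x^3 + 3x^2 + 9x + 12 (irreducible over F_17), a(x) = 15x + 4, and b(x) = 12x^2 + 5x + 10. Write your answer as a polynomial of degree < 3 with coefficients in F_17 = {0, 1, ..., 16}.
a · b ≡ 8x^2 + 12x + 5 (mod f(x))

Multiply in F_17[x]: a(x)·b(x) = (15x + 4)·(12x^2 + 5x + 10) = 10x^3 + 4x^2 + 6. This has degree ≥ 3, so divide by f(x) over F_17: 10x^3 + 4x^2 + 6 = (10)·(x^3 + 3x^2 + 9x + 12) + (8x^2 + 12x + 5). Hence a·b ≡ 8x^2 + 12x + 5 (mod f). (F_17[x]/(f) is a field with 17^3 = 4913 elements since f is irreducible of degree 3.)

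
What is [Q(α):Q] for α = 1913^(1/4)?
[Q(α):Q] = 4

α is a root of x^4 - 1913. By Eisenstein's criterion at the prime p = 1913 (which divides the constant term 1913 but p^2 = 3659569 does not, since 1913 is squarefree), x^4 - 1913 is irreducible over Q. Hence [Q(α):Q] = 4.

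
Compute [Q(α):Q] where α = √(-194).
[Q(α):Q] = 2

[Q(α):Q] equals the degree of the minimal polynomial of α. Here α^2 = -194 and x^2 + 194 is irreducible (d = -194 is squarefree, ≠ 1, hence not a square), so deg(m_α) = 2. Thus [Q(α):Q] = 2.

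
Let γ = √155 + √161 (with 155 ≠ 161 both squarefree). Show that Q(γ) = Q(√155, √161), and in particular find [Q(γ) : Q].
[Q(γ) : Q] = 4 (equivalently, Q(γ) = Q(√155, √161))

Obviously Q(γ) ⊆ Q(√155, √161), and [Q(√155, √161):Q] = 4 (since 155, 161 are distinct squarefree integers > 1 with 24955 not a perfect square). To show equality we compute the minimal polynomial of γ. From γ = √155 + √161: γ^2 = 155 + 2√(24955) + 161 = 316 + 2√(24955), so γ^2 - 316 = 2√(24955); squaring, (γ^2 - 316)^2 = 4·24955, i.e. γ^4 - 632γ^2 + 99856 - 99820 = 0, i.e. γ^4 - 632γ^2 + 36 = 0. So γ is a root of x^4 - 632x^2 + 36. This polynomial is irreducible over Q: it has no rational root (each ±√155 ± √161 is irrational), and any factorization into two quadratics over Q would force √(24955) ∈ Q (pairing opposite roots) or √155, √161 ∈ Q (other pairings), all impossible. Hence [Q(γ):Q] = 4 = [Q(√155, √161):Q], so Q(γ) = Q(√155, √161).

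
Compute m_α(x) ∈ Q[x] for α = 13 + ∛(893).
m_α(x) = x^3 - 39x^2 + 507x - 3090

Set β = α - 13 = ∛(893), so β^3 = 893. Then (α - 13)^3 - 893 = 0, i.e. α is a root of g(x) = (x - 13)^3 - 893 = x^3 - 39x^2 + 507x - 3090. Since g(x) = h(x - 13) where h(x) = x^3 - 893, and h is irreducible over Q (because 893 is not a perfect cube, so h has no rational root, and a monic cubic with no rational root is irreducible), g is also irreducible (irreducibility is preserved under the substitution x → x - 13). Hence m_α(x) = x^3 - 39x^2 + 507x - 3090.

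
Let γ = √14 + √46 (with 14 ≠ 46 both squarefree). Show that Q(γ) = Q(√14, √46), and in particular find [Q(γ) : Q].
[Q(γ) : Q] = 4 (equivalently, Q(γ) = Q(√14, √46))

Obviously Q(γ) ⊆ Q(√14, √46), and [Q(√14, √46):Q] = 4 (since 14, 46 are distinct squarefree integers > 1 with 644 not a perfect square). To show equality we compute the minimal polynomial of γ. From γ = √14 + √46: γ^2 = 14 + 2√(644) + 46 = 60 + 2√(644), so γ^2 - 60 = 2√(644); squaring, (γ^2 - 60)^2 = 4·644, i.e. γ^4 - 120γ^2 + 3600 - 2576 = 0, i.e. γ^4 - 120γ^2 + 1024 = 0. So γ is a root of x^4 - 120x^2 + 1024. This polynomial is irreducible over Q: it has no rational root (each ±√14 ± √46 is irrational), and any factorization into two quadratics over Q would force √(644) ∈ Q (pairing opposite roots) or √14, √46 ∈ Q (other pairings), all impossible. Hence [Q(γ):Q] = 4 = [Q(√14, √46):Q], so Q(γ) = Q(√14, √46).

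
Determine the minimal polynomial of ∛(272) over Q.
m_α(x) = x^3 - 272

α satisfies α^3 = 272, so x^3 - 272 annihilates α. By the rational root test, a rational root p/q (in lowest terms) of x^3 - 272 would satisfy p^3 = 272 q^3, forcing q = 1 and p^3 = 272; but 272 is not a perfect cube, contradiction. A monic cubic over Q with no rational root is irreducible (any nontrivial factorization would include a linear factor). Hence x^3 - 272 is the minimal polynomial of α, and in particular [Q(α):Q] = 3.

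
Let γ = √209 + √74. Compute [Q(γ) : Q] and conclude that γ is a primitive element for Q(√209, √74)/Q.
[Q(γ) : Q] = 4 (equivalently, Q(γ) = Q(√209, √74))

Obviously Q(γ) ⊆ Q(√209, √74), and [Q(√209, √74):Q] = 4 (since 209, 74 are distinct squarefree integers > 1 with 15466 not a perfect square). To show equality we compute the minimal polynomial of γ. From γ = √209 + √74: γ^2 = 209 + 2√(15466) + 74 = 283 + 2√(15466), so γ^2 - 283 = 2√(15466); squaring, (γ^2 - 283)^2 = 4·15466, i.e. γ^4 - 566γ^2 + 80089 - 61864 = 0, i.e. γ^4 - 566γ^2 + 18225 = 0. So γ is a root of x^4 - 566x^2 + 18225. This polynomial is irreducible over Q: it has no rational root (each ±√209 ± √74 is irrational), and any factorization into two quadratics over Q would force √(15466) ∈ Q (pairing opposite roots) or √209, √74 ∈ Q (other pairings), all impossible. Hence [Q(γ):Q] = 4 = [Q(√209, √74):Q], so Q(γ) = Q(√209, √74).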